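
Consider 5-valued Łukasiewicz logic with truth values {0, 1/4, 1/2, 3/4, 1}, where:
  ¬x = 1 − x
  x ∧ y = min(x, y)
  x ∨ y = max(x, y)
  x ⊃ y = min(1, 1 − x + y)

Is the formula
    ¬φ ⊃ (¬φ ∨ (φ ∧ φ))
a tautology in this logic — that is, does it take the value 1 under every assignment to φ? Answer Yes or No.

φ = 0 ↦ 1
φ = 1/4 ↦ 1
φ = 1/2 ↦ 1
φ = 3/4 ↦ 1
φ = 1 ↦ 1
Every assignment gives a value ≥ 1.

Yes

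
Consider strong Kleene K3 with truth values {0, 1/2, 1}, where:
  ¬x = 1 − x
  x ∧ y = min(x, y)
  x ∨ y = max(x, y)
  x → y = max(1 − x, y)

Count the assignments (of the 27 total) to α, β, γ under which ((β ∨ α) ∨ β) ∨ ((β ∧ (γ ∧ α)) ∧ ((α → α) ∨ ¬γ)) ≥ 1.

value 1: 15 assignments (counts)
value 1/2: 9 assignments
value 0: 3 assignments
So 15 of the 27 assignments meet the threshold.

15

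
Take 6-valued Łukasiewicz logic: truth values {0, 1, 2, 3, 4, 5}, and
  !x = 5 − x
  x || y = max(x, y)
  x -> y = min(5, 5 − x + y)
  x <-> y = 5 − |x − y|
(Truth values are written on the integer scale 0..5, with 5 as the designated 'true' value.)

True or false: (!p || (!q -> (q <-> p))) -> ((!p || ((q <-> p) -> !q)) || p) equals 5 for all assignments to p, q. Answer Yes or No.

Counterexample: take p = 1, q = 1.
!p = !1 = 4
!q = !1 = 4
q <-> p = 1 <-> 1 = 5
!q -> (q <-> p) = 4 -> 5 = 5
!p || (!q -> (q <-> p)) = 4 || 5 = 5
!p = !1 = 4
q <-> p = 1 <-> 1 = 5
!q = !1 = 4
(q <-> p) -> !q = 5 -> 4 = 4
!p || ((q <-> p) -> !q) = 4 || 4 = 4
(!p || ((q <-> p) -> !q)) || p = 4 || 1 = 4
(!p || (!q -> (q <-> p))) -> ((!p || ((q <-> p) -> !q)) || p) = 5 -> 4 = 4
This gives 4 ≠ 5.

No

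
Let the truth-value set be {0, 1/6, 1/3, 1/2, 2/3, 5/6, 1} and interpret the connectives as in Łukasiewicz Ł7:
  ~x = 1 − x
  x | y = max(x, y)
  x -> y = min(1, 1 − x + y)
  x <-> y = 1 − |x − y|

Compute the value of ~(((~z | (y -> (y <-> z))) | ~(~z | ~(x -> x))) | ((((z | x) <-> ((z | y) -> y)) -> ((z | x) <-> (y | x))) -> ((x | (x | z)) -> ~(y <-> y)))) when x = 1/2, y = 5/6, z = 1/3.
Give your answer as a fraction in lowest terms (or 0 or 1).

~z = ~1/3 = 2/3
y <-> z = 5/6 <-> 1/3 = 1/2
y -> (y <-> z) = 5/6 -> 1/2 = 2/3
~z | (y -> (y <-> z)) = 2/3 | 2/3 = 2/3
~z = ~1/3 = 2/3
x -> x = 1/2 -> 1/2 = 1
~(x -> x) = ~1 = 0
~z | ~(x -> x) = 2/3 | 0 = 2/3
~(~z | ~(x -> x)) = ~2/3 = 1/3
(~z | (y -> (y <-> z))) | ~(~z | ~(x -> x)) = 2/3 | 1/3 = 2/3
z | x = 1/3 | 1/2 = 1/2
z | y = 1/3 | 5/6 = 5/6
(z | y) -> y = 5/6 -> 5/6 = 1
(z | x) <-> ((z | y) -> y) = 1/2 <-> 1 = 1/2
z | x = 1/3 | 1/2 = 1/2
y | x = 5/6 | 1/2 = 5/6
(z | x) <-> (y | x) = 1/2 <-> 5/6 = 2/3
((z | x) <-> ((z | y) -> y)) -> ((z | x) <-> (y | x)) = 1/2 -> 2/3 = 1
x | z = 1/2 | 1/3 = 1/2
x | (x | z) = 1/2 | 1/2 = 1/2
y <-> y = 5/6 <-> 5/6 = 1
~(y <-> y) = ~1 = 0
(x | (x | z)) -> ~(y <-> y) = 1/2 -> 0 = 1/2
(((z | x) <-> ((z | y) -> y)) -> ((z | x) <-> (y | x))) -> ((x | (x | z)) -> ~(y <-> y)) = 1 -> 1/2 = 1/2
((~z | (y -> (y <-> z))) | ~(~z | ~(x -> x))) | ((((z | x) <-> ((z | y) -> y)) -> ((z | x) <-> (y | x))) -> ((x | (x | z)) -> ~(y <-> y))) = 2/3 | 1/2 = 2/3
~(((~z | (y -> (y <-> z))) | ~(~z | ~(x -> x))) | ((((z | x) <-> ((z | y) -> y)) -> ((z | x) <-> (y | x))) -> ((x | (x | z)) -> ~(y <-> y)))) = ~2/3 = 1/3

1/3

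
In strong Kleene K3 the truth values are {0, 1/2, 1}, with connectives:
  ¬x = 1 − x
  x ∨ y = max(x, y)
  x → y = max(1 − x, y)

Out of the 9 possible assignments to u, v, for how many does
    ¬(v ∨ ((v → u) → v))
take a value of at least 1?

3

u = 0, v = 0 ↦ 1  ≥
u = 0, v = 1/2 ↦ 1/2  <
u = 0, v = 1 ↦ 0  <
u = 1/2, v = 0 ↦ 1  ≥
u = 1/2, v = 1/2 ↦ 1/2  <
u = 1/2, v = 1 ↦ 0  <
u = 1, v = 0 ↦ 1  ≥
u = 1, v = 1/2 ↦ 1/2  <
u = 1, v = 1 ↦ 0  <
So 3 of the 9 assignments meet the threshold.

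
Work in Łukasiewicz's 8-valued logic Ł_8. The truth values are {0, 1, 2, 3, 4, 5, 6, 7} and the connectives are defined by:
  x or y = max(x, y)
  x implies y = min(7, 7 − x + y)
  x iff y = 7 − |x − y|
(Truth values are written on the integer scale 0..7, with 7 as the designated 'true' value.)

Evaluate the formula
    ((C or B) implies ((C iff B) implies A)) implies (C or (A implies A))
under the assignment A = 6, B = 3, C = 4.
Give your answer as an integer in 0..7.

C or B = 4 or 3 = 4
C iff B = 4 iff 3 = 6
(C iff B) implies A = 6 implies 6 = 7
(C or B) implies ((C iff B) implies A) = 4 implies 7 = 7
A implies A = 6 implies 6 = 7
C or (A implies A) = 4 or 7 = 7
((C or B) implies ((C iff B) implies A)) implies (C or (A implies A)) = 7 implies 7 = 7

7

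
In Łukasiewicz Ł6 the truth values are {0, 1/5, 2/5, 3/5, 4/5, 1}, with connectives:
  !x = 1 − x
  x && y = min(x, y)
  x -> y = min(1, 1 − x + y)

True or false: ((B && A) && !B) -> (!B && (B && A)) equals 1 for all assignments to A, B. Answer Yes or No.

Yes

At A = 0, B = 4/5, for instance:
B && A = 4/5 && 0 = 0
!B = !4/5 = 1/5
(B && A) && !B = 0 && 1/5 = 0
!B && (B && A) = 1/5 && 0 = 0
((B && A) && !B) -> (!B && (B && A)) = 0 -> 0 = 1
and checking the remaining 35 assignments likewise gives ≥ 1 in every case.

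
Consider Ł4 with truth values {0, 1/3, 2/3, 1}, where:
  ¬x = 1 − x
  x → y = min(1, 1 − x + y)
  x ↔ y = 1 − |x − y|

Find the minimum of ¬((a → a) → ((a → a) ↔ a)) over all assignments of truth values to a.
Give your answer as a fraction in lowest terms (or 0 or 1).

0

Take a = 1:
a → a = 1 → 1 = 1
a → a = 1 → 1 = 1
(a → a) ↔ a = 1 ↔ 1 = 1
(a → a) → ((a → a) ↔ a) = 1 → 1 = 1
¬((a → a) → ((a → a) ↔ a)) = ¬1 = 0
No assignment yields a value below 0, so this is the minimum.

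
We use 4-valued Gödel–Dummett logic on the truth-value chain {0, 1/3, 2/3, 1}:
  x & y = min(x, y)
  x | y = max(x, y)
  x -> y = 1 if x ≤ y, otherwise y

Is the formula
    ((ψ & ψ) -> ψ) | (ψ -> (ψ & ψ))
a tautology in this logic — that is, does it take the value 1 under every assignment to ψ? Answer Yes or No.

Yes

ψ = 0 ↦ 1
ψ = 1/3 ↦ 1
ψ = 2/3 ↦ 1
ψ = 1 ↦ 1
Every assignment gives a value ≥ 1.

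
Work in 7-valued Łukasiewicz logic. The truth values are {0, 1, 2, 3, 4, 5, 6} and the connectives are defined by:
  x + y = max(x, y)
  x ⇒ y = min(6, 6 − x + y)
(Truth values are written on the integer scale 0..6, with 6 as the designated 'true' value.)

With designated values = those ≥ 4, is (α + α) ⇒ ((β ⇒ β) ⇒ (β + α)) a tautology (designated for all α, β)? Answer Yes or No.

At α = 6, β = 2, for instance:
α + α = 6 + 6 = 6
β ⇒ β = 2 ⇒ 2 = 6
β + α = 2 + 6 = 6
(β ⇒ β) ⇒ (β + α) = 6 ⇒ 6 = 6
(α + α) ⇒ ((β ⇒ β) ⇒ (β + α)) = 6 ⇒ 6 = 6
and checking the remaining 48 assignments likewise gives ≥ 4 in every case.

Yes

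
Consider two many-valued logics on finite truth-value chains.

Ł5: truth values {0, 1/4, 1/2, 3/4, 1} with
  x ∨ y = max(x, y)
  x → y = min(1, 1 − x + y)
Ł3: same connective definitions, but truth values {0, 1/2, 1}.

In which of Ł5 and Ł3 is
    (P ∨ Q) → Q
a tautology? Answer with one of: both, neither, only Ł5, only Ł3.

neither

In Ł5: at P = 1/4, Q = 0 the value is 3/4 — not a tautology.
In Ł3: at P = 1/2, Q = 0 the value is 1/2 — not a tautology.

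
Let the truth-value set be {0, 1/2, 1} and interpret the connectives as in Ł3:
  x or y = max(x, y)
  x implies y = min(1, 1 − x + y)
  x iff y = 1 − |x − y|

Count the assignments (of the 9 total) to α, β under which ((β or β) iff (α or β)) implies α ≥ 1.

4

α = 0, β = 0 ↦ 0  <
α = 0, β = 1/2 ↦ 0  <
α = 0, β = 1 ↦ 0  <
α = 1/2, β = 0 ↦ 1  ≥
α = 1/2, β = 1/2 ↦ 1/2  <
α = 1/2, β = 1 ↦ 1/2  <
α = 1, β = 0 ↦ 1  ≥
α = 1, β = 1/2 ↦ 1  ≥
α = 1, β = 1 ↦ 1  ≥
So 4 of the 9 assignments meet the threshold.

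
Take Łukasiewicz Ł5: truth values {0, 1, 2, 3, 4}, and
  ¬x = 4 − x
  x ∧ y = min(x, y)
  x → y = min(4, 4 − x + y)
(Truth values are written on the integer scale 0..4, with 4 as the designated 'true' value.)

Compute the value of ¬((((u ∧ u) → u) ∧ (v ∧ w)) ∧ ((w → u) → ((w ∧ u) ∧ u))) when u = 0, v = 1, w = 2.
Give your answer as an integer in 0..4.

3

u ∧ u = 0 ∧ 0 = 0
(u ∧ u) → u = 0 → 0 = 4
v ∧ w = 1 ∧ 2 = 1
((u ∧ u) → u) ∧ (v ∧ w) = 4 ∧ 1 = 1
w → u = 2 → 0 = 2
w ∧ u = 2 ∧ 0 = 0
(w ∧ u) ∧ u = 0 ∧ 0 = 0
(w → u) → ((w ∧ u) ∧ u) = 2 → 0 = 2
(((u ∧ u) → u) ∧ (v ∧ w)) ∧ ((w → u) → ((w ∧ u) ∧ u)) = 1 ∧ 2 = 1
¬((((u ∧ u) → u) ∧ (v ∧ w)) ∧ ((w → u) → ((w ∧ u) ∧ u))) = ¬1 = 3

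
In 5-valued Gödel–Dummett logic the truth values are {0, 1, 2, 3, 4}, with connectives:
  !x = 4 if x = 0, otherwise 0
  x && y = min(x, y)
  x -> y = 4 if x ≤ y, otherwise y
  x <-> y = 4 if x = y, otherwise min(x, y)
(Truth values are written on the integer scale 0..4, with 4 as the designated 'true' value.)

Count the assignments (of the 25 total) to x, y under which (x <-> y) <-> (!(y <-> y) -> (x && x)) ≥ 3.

7

value 4: 5 assignments (counts)
value 3: 2 assignments (counts)
value 2: 4 assignments
value 1: 6 assignments
value 0: 8 assignments
So 7 of the 25 assignments meet the threshold.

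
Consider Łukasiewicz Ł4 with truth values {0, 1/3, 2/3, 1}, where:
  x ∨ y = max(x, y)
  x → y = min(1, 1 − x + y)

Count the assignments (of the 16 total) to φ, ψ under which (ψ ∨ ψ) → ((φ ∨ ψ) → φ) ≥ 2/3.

φ = 0, ψ = 0 ↦ 1  ≥
φ = 0, ψ = 1/3 ↦ 1  ≥
φ = 0, ψ = 2/3 ↦ 2/3  ≥
φ = 0, ψ = 1 ↦ 0  <
φ = 1/3, ψ = 0 ↦ 1  ≥
φ = 1/3, ψ = 1/3 ↦ 1  ≥
φ = 1/3, ψ = 2/3 ↦ 1  ≥
φ = 1/3, ψ = 1 ↦ 1/3  <
φ = 2/3, ψ = 0 ↦ 1  ≥
φ = 2/3, ψ = 1/3 ↦ 1  ≥
φ = 2/3, ψ = 2/3 ↦ 1  ≥
φ = 2/3, ψ = 1 ↦ 2/3  ≥
φ = 1, ψ = 0 ↦ 1  ≥
φ = 1, ψ = 1/3 ↦ 1  ≥
φ = 1, ψ = 2/3 ↦ 1  ≥
φ = 1, ψ = 1 ↦ 1  ≥
So 14 of the 16 assignments meet the threshold.

14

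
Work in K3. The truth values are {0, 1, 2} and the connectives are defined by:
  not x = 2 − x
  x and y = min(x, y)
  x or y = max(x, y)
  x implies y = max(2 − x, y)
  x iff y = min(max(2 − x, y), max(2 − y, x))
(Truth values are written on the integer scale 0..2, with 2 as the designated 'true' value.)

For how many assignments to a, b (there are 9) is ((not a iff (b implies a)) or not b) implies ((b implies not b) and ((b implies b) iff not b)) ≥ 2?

5

a = 0, b = 0 ↦ 2  ≥
a = 0, b = 1 ↦ 1  <
a = 0, b = 2 ↦ 2  ≥
a = 1, b = 0 ↦ 2  ≥
a = 1, b = 1 ↦ 1  <
a = 1, b = 2 ↦ 1  <
a = 2, b = 0 ↦ 2  ≥
a = 2, b = 1 ↦ 1  <
a = 2, b = 2 ↦ 2  ≥
So 5 of the 9 assignments meet the threshold.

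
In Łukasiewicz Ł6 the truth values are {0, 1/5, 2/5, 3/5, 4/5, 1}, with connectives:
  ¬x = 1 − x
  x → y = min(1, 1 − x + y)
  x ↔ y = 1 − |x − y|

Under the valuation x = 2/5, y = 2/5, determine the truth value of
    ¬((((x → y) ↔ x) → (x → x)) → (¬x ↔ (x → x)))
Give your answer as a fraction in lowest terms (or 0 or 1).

2/5

x → y = 2/5 → 2/5 = 1
(x → y) ↔ x = 1 ↔ 2/5 = 2/5
x → x = 2/5 → 2/5 = 1
((x → y) ↔ x) → (x → x) = 2/5 → 1 = 1
¬x = ¬2/5 = 3/5
x → x = 2/5 → 2/5 = 1
¬x ↔ (x → x) = 3/5 ↔ 1 = 3/5
(((x → y) ↔ x) → (x → x)) → (¬x ↔ (x → x)) = 1 → 3/5 = 3/5
¬((((x → y) ↔ x) → (x → x)) → (¬x ↔ (x → x))) = ¬3/5 = 2/5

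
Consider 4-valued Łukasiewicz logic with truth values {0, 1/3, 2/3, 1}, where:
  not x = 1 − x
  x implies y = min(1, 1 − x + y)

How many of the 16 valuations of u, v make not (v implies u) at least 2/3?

3

u = 0, v = 0 ↦ 0  <
u = 0, v = 1/3 ↦ 1/3  <
u = 0, v = 2/3 ↦ 2/3  ≥
u = 0, v = 1 ↦ 1  ≥
u = 1/3, v = 0 ↦ 0  <
u = 1/3, v = 1/3 ↦ 0  <
u = 1/3, v = 2/3 ↦ 1/3  <
u = 1/3, v = 1 ↦ 2/3  ≥
u = 2/3, v = 0 ↦ 0  <
u = 2/3, v = 1/3 ↦ 0  <
u = 2/3, v = 2/3 ↦ 0  <
u = 2/3, v = 1 ↦ 1/3  <
u = 1, v = 0 ↦ 0  <
u = 1, v = 1/3 ↦ 0  <
u = 1, v = 2/3 ↦ 0  <
u = 1, v = 1 ↦ 0  <
So 3 of the 16 assignments meet the threshold.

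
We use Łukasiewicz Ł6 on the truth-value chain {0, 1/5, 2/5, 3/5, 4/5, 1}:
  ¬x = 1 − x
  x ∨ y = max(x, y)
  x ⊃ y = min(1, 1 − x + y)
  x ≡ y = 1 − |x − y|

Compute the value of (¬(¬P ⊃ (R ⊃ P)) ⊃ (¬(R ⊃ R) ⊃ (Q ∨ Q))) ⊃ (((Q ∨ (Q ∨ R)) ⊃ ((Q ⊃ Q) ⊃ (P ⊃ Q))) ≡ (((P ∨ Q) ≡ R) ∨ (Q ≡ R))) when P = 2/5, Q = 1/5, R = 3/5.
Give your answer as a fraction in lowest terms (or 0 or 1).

¬P = ¬2/5 = 3/5
R ⊃ P = 3/5 ⊃ 2/5 = 4/5
¬P ⊃ (R ⊃ P) = 3/5 ⊃ 4/5 = 1
¬(¬P ⊃ (R ⊃ P)) = ¬1 = 0
R ⊃ R = 3/5 ⊃ 3/5 = 1
¬(R ⊃ R) = ¬1 = 0
Q ∨ Q = 1/5 ∨ 1/5 = 1/5
¬(R ⊃ R) ⊃ (Q ∨ Q) = 0 ⊃ 1/5 = 1
¬(¬P ⊃ (R ⊃ P)) ⊃ (¬(R ⊃ R) ⊃ (Q ∨ Q)) = 0 ⊃ 1 = 1
Q ∨ R = 1/5 ∨ 3/5 = 3/5
Q ∨ (Q ∨ R) = 1/5 ∨ 3/5 = 3/5
Q ⊃ Q = 1/5 ⊃ 1/5 = 1
P ⊃ Q = 2/5 ⊃ 1/5 = 4/5
(Q ⊃ Q) ⊃ (P ⊃ Q) = 1 ⊃ 4/5 = 4/5
(Q ∨ (Q ∨ R)) ⊃ ((Q ⊃ Q) ⊃ (P ⊃ Q)) = 3/5 ⊃ 4/5 = 1
P ∨ Q = 2/5 ∨ 1/5 = 2/5
(P ∨ Q) ≡ R = 2/5 ≡ 3/5 = 4/5
Q ≡ R = 1/5 ≡ 3/5 = 3/5
((P ∨ Q) ≡ R) ∨ (Q ≡ R) = 4/5 ∨ 3/5 = 4/5
((Q ∨ (Q ∨ R)) ⊃ ((Q ⊃ Q) ⊃ (P ⊃ Q))) ≡ (((P ∨ Q) ≡ R) ∨ (Q ≡ R)) = 1 ≡ 4/5 = 4/5
(¬(¬P ⊃ (R ⊃ P)) ⊃ (¬(R ⊃ R) ⊃ (Q ∨ Q))) ⊃ (((Q ∨ (Q ∨ R)) ⊃ ((Q ⊃ Q) ⊃ (P ⊃ Q))) ≡ (((P ∨ Q) ≡ R) ∨ (Q ≡ R))) = 1 ⊃ 4/5 = 4/5

4/5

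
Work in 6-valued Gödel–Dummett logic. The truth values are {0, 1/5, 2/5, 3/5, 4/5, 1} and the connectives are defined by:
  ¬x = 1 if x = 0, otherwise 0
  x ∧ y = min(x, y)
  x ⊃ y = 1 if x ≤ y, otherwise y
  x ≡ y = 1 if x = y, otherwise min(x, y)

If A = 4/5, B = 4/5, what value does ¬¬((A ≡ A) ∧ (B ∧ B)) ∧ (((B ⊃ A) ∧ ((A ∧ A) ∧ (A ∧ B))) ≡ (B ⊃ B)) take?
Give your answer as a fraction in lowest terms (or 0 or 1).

4/5

A ≡ A = 4/5 ≡ 4/5 = 1
B ∧ B = 4/5 ∧ 4/5 = 4/5
(A ≡ A) ∧ (B ∧ B) = 1 ∧ 4/5 = 4/5
¬((A ≡ A) ∧ (B ∧ B)) = ¬4/5 = 0
¬¬((A ≡ A) ∧ (B ∧ B)) = ¬0 = 1
B ⊃ A = 4/5 ⊃ 4/5 = 1
A ∧ A = 4/5 ∧ 4/5 = 4/5
A ∧ B = 4/5 ∧ 4/5 = 4/5
(A ∧ A) ∧ (A ∧ B) = 4/5 ∧ 4/5 = 4/5
(B ⊃ A) ∧ ((A ∧ A) ∧ (A ∧ B)) = 1 ∧ 4/5 = 4/5
B ⊃ B = 4/5 ⊃ 4/5 = 1
((B ⊃ A) ∧ ((A ∧ A) ∧ (A ∧ B))) ≡ (B ⊃ B) = 4/5 ≡ 1 = 4/5
¬¬((A ≡ A) ∧ (B ∧ B)) ∧ (((B ⊃ A) ∧ ((A ∧ A) ∧ (A ∧ B))) ≡ (B ⊃ B)) = 1 ∧ 4/5 = 4/5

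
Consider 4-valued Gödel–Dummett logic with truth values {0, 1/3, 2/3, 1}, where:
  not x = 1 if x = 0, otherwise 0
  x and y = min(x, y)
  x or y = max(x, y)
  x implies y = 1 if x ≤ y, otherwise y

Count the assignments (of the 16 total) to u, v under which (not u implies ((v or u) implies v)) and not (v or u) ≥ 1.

1

u = 0, v = 0 ↦ 1  ≥
u = 0, v = 1/3 ↦ 0  <
u = 0, v = 2/3 ↦ 0  <
u = 0, v = 1 ↦ 0  <
u = 1/3, v = 0 ↦ 0  <
u = 1/3, v = 1/3 ↦ 0  <
u = 1/3, v = 2/3 ↦ 0  <
u = 1/3, v = 1 ↦ 0  <
u = 2/3, v = 0 ↦ 0  <
u = 2/3, v = 1/3 ↦ 0  <
u = 2/3, v = 2/3 ↦ 0  <
u = 2/3, v = 1 ↦ 0  <
u = 1, v = 0 ↦ 0  <
u = 1, v = 1/3 ↦ 0  <
u = 1, v = 2/3 ↦ 0  <
u = 1, v = 1 ↦ 0  <
So 1 of the 16 assignments meets the threshold.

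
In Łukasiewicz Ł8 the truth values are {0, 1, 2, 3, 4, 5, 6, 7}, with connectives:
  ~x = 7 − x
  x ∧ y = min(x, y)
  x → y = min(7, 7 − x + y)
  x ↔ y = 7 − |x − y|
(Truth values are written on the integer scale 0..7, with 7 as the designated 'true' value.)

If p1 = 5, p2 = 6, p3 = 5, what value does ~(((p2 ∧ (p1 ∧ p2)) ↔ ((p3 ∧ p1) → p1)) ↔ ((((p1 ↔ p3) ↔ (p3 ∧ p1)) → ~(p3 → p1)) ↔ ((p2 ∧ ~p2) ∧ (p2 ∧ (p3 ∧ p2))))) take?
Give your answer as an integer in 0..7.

1

p1 ∧ p2 = 5 ∧ 6 = 5
p2 ∧ (p1 ∧ p2) = 6 ∧ 5 = 5
p3 ∧ p1 = 5 ∧ 5 = 5
(p3 ∧ p1) → p1 = 5 → 5 = 7
(p2 ∧ (p1 ∧ p2)) ↔ ((p3 ∧ p1) → p1) = 5 ↔ 7 = 5
p1 ↔ p3 = 5 ↔ 5 = 7
p3 ∧ p1 = 5 ∧ 5 = 5
(p1 ↔ p3) ↔ (p3 ∧ p1) = 7 ↔ 5 = 5
p3 → p1 = 5 → 5 = 7
~(p3 → p1) = ~7 = 0
((p1 ↔ p3) ↔ (p3 ∧ p1)) → ~(p3 → p1) = 5 → 0 = 2
~p2 = ~6 = 1
p2 ∧ ~p2 = 6 ∧ 1 = 1
p3 ∧ p2 = 5 ∧ 6 = 5
p2 ∧ (p3 ∧ p2) = 6 ∧ 5 = 5
(p2 ∧ ~p2) ∧ (p2 ∧ (p3 ∧ p2)) = 1 ∧ 5 = 1
(((p1 ↔ p3) ↔ (p3 ∧ p1)) → ~(p3 → p1)) ↔ ((p2 ∧ ~p2) ∧ (p2 ∧ (p3 ∧ p2))) = 2 ↔ 1 = 6
((p2 ∧ (p1 ∧ p2)) ↔ ((p3 ∧ p1) → p1)) ↔ ((((p1 ↔ p3) ↔ (p3 ∧ p1)) → ~(p3 → p1)) ↔ ((p2 ∧ ~p2) ∧ (p2 ∧ (p3 ∧ p2)))) = 5 ↔ 6 = 6
~(((p2 ∧ (p1 ∧ p2)) ↔ ((p3 ∧ p1) → p1)) ↔ ((((p1 ↔ p3) ↔ (p3 ∧ p1)) → ~(p3 → p1)) ↔ ((p2 ∧ ~p2) ∧ (p2 ∧ (p3 ∧ p2))))) = ~6 = 1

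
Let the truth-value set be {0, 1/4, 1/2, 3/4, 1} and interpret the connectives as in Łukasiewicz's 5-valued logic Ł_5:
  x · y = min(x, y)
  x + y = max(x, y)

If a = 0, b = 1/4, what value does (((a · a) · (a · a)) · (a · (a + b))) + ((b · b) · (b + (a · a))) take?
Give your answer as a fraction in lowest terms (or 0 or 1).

a · a = 0 · 0 = 0
a · a = 0 · 0 = 0
(a · a) · (a · a) = 0 · 0 = 0
a + b = 0 + 1/4 = 1/4
a · (a + b) = 0 · 1/4 = 0
((a · a) · (a · a)) · (a · (a + b)) = 0 · 0 = 0
b · b = 1/4 · 1/4 = 1/4
a · a = 0 · 0 = 0
b + (a · a) = 1/4 + 0 = 1/4
(b · b) · (b + (a · a)) = 1/4 · 1/4 = 1/4
(((a · a) · (a · a)) · (a · (a + b))) + ((b · b) · (b + (a · a))) = 0 + 1/4 = 1/4

1/4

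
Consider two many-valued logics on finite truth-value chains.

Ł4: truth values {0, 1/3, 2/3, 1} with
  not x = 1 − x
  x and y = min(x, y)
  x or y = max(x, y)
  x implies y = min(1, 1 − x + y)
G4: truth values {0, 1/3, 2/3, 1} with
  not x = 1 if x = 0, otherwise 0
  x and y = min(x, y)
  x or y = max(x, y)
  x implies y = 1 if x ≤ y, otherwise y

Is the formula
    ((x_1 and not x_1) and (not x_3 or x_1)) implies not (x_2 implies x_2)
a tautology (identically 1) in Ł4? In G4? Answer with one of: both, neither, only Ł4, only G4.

only G4

In Ł4: at x_1 = 1/3, x_2 = 0, x_3 = 0 the value is 2/3 — not a tautology.
In G4: every assignment gives 1 — tautology.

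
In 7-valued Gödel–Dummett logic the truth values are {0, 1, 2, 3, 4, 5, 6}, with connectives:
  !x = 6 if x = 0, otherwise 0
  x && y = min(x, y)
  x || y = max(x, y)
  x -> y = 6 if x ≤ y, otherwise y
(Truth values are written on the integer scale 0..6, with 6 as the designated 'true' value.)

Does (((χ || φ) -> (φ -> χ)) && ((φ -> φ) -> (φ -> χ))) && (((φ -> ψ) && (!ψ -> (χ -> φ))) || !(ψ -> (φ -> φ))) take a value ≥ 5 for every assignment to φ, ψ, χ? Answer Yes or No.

No

Counterexample: take φ = 0, ψ = 0, χ = 1.
χ || φ = 1 || 0 = 1
φ -> χ = 0 -> 1 = 6
(χ || φ) -> (φ -> χ) = 1 -> 6 = 6
φ -> φ = 0 -> 0 = 6
φ -> χ = 0 -> 1 = 6
(φ -> φ) -> (φ -> χ) = 6 -> 6 = 6
((χ || φ) -> (φ -> χ)) && ((φ -> φ) -> (φ -> χ)) = 6 && 6 = 6
φ -> ψ = 0 -> 0 = 6
!ψ = !0 = 6
χ -> φ = 1 -> 0 = 0
!ψ -> (χ -> φ) = 6 -> 0 = 0
(φ -> ψ) && (!ψ -> (χ -> φ)) = 6 && 0 = 0
φ -> φ = 0 -> 0 = 6
ψ -> (φ -> φ) = 0 -> 6 = 6
!(ψ -> (φ -> φ)) = !6 = 0
((φ -> ψ) && (!ψ -> (χ -> φ))) || !(ψ -> (φ -> φ)) = 0 || 0 = 0
(((χ || φ) -> (φ -> χ)) && ((φ -> φ) -> (φ -> χ))) && (((φ -> ψ) && (!ψ -> (χ -> φ))) || !(ψ -> (φ -> φ))) = 6 && 0 = 0
This gives 0, which is below 5.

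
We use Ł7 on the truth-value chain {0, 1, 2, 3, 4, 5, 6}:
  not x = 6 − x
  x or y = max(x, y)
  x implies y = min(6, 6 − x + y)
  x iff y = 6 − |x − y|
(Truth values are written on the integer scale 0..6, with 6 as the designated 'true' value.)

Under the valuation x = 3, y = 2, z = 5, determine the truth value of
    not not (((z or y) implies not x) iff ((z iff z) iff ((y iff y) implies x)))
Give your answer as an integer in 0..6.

z or y = 5 or 2 = 5
not x = not 3 = 3
(z or y) implies not x = 5 implies 3 = 4
z iff z = 5 iff 5 = 6
y iff y = 2 iff 2 = 6
(y iff y) implies x = 6 implies 3 = 3
(z iff z) iff ((y iff y) implies x) = 6 iff 3 = 3
((z or y) implies not x) iff ((z iff z) iff ((y iff y) implies x)) = 4 iff 3 = 5
not (((z or y) implies not x) iff ((z iff z) iff ((y iff y) implies x))) = not 5 = 1
not not (((z or y) implies not x) iff ((z iff z) iff ((y iff y) implies x))) = not 1 = 5

5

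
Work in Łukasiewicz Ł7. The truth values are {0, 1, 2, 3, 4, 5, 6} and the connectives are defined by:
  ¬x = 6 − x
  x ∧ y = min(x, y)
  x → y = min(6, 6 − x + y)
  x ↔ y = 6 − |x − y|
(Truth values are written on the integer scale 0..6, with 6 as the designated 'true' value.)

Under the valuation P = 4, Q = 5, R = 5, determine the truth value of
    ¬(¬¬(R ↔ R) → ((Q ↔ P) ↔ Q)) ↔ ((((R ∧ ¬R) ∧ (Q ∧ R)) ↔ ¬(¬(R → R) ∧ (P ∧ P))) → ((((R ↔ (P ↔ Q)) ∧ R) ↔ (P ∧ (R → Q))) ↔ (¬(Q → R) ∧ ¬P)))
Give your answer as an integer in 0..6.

0

R ↔ R = 5 ↔ 5 = 6
¬(R ↔ R) = ¬6 = 0
¬¬(R ↔ R) = ¬0 = 6
Q ↔ P = 5 ↔ 4 = 5
(Q ↔ P) ↔ Q = 5 ↔ 5 = 6
¬¬(R ↔ R) → ((Q ↔ P) ↔ Q) = 6 → 6 = 6
¬(¬¬(R ↔ R) → ((Q ↔ P) ↔ Q)) = ¬6 = 0
¬R = ¬5 = 1
R ∧ ¬R = 5 ∧ 1 = 1
Q ∧ R = 5 ∧ 5 = 5
(R ∧ ¬R) ∧ (Q ∧ R) = 1 ∧ 5 = 1
R → R = 5 → 5 = 6
¬(R → R) = ¬6 = 0
P ∧ P = 4 ∧ 4 = 4
¬(R → R) ∧ (P ∧ P) = 0 ∧ 4 = 0
¬(¬(R → R) ∧ (P ∧ P)) = ¬0 = 6
((R ∧ ¬R) ∧ (Q ∧ R)) ↔ ¬(¬(R → R) ∧ (P ∧ P)) = 1 ↔ 6 = 1
P ↔ Q = 4 ↔ 5 = 5
R ↔ (P ↔ Q) = 5 ↔ 5 = 6
(R ↔ (P ↔ Q)) ∧ R = 6 ∧ 5 = 5
R → Q = 5 → 5 = 6
P ∧ (R → Q) = 4 ∧ 6 = 4
((R ↔ (P ↔ Q)) ∧ R) ↔ (P ∧ (R → Q)) = 5 ↔ 4 = 5
Q → R = 5 → 5 = 6
¬(Q → R) = ¬6 = 0
¬P = ¬4 = 2
¬(Q → R) ∧ ¬P = 0 ∧ 2 = 0
(((R ↔ (P ↔ Q)) ∧ R) ↔ (P ∧ (R → Q))) ↔ (¬(Q → R) ∧ ¬P) = 5 ↔ 0 = 1
(((R ∧ ¬R) ∧ (Q ∧ R)) ↔ ¬(¬(R → R) ∧ (P ∧ P))) → ((((R ↔ (P ↔ Q)) ∧ R) ↔ (P ∧ (R → Q))) ↔ (¬(Q → R) ∧ ¬P)) = 1 → 1 = 6
¬(¬¬(R ↔ R) → ((Q ↔ P) ↔ Q)) ↔ ((((R ∧ ¬R) ∧ (Q ∧ R)) ↔ ¬(¬(R → R) ∧ (P ∧ P))) → ((((R ↔ (P ↔ Q)) ∧ R) ↔ (P ∧ (R → Q))) ↔ (¬(Q → R) ∧ ¬P))) = 0 ↔ 6 = 0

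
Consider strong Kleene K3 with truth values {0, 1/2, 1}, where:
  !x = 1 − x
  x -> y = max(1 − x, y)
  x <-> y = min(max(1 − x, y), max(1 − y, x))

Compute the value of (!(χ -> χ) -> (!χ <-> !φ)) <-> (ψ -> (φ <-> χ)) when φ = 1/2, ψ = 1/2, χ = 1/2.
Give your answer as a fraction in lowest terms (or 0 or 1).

1/2

χ -> χ = 1/2 -> 1/2 = 1/2
!(χ -> χ) = !1/2 = 1/2
!χ = !1/2 = 1/2
!φ = !1/2 = 1/2
!χ <-> !φ = 1/2 <-> 1/2 = 1/2
!(χ -> χ) -> (!χ <-> !φ) = 1/2 -> 1/2 = 1/2
φ <-> χ = 1/2 <-> 1/2 = 1/2
ψ -> (φ <-> χ) = 1/2 -> 1/2 = 1/2
(!(χ -> χ) -> (!χ <-> !φ)) <-> (ψ -> (φ <-> χ)) = 1/2 <-> 1/2 = 1/2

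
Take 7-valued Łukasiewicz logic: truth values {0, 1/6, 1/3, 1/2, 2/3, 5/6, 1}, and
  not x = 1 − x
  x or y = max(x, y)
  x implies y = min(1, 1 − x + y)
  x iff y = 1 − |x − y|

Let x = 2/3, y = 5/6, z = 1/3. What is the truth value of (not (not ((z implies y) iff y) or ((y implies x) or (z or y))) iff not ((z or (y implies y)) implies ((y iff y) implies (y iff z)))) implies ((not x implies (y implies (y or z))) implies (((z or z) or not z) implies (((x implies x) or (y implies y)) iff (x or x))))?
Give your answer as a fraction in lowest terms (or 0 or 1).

z implies y = 1/3 implies 5/6 = 1
(z implies y) iff y = 1 iff 5/6 = 5/6
not ((z implies y) iff y) = not 5/6 = 1/6
y implies x = 5/6 implies 2/3 = 5/6
z or y = 1/3 or 5/6 = 5/6
(y implies x) or (z or y) = 5/6 or 5/6 = 5/6
not ((z implies y) iff y) or ((y implies x) or (z or y)) = 1/6 or 5/6 = 5/6
not (not ((z implies y) iff y) or ((y implies x) or (z or y))) = not 5/6 = 1/6
y implies y = 5/6 implies 5/6 = 1
z or (y implies y) = 1/3 or 1 = 1
y iff y = 5/6 iff 5/6 = 1
y iff z = 5/6 iff 1/3 = 1/2
(y iff y) implies (y iff z) = 1 implies 1/2 = 1/2
(z or (y implies y)) implies ((y iff y) implies (y iff z)) = 1 implies 1/2 = 1/2
not ((z or (y implies y)) implies ((y iff y) implies (y iff z))) = not 1/2 = 1/2
not (not ((z implies y) iff y) or ((y implies x) or (z or y))) iff not ((z or (y implies y)) implies ((y iff y) implies (y iff z))) = 1/6 iff 1/2 = 2/3
not x = not 2/3 = 1/3
y or z = 5/6 or 1/3 = 5/6
y implies (y or z) = 5/6 implies 5/6 = 1
not x implies (y implies (y or z)) = 1/3 implies 1 = 1
z or z = 1/3 or 1/3 = 1/3
not z = not 1/3 = 2/3
(z or z) or not z = 1/3 or 2/3 = 2/3
x implies x = 2/3 implies 2/3 = 1
y implies y = 5/6 implies 5/6 = 1
(x implies x) or (y implies y) = 1 or 1 = 1
x or x = 2/3 or 2/3 = 2/3
((x implies x) or (y implies y)) iff (x or x) = 1 iff 2/3 = 2/3
((z or z) or not z) implies (((x implies x) or (y implies y)) iff (x or x)) = 2/3 implies 2/3 = 1
(not x implies (y implies (y or z))) implies (((z or z) or not z) implies (((x implies x) or (y implies y)) iff (x or x))) = 1 implies 1 = 1
(not (not ((z implies y) iff y) or ((y implies x) or (z or y))) iff not ((z or (y implies y)) implies ((y iff y) implies (y iff z)))) implies ((not x implies (y implies (y or z))) implies (((z or z) or not z) implies (((x implies x) or (y implies y)) iff (x or x)))) = 2/3 implies 1 = 1

1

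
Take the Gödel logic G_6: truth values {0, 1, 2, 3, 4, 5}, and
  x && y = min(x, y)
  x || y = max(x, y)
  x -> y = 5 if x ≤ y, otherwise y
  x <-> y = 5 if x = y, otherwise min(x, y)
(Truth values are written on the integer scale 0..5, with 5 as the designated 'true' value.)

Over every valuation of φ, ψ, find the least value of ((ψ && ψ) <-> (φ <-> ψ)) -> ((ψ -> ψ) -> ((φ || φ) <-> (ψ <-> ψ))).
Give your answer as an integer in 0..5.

1

Take φ = 1, ψ = 0:
ψ && ψ = 0 && 0 = 0
φ <-> ψ = 1 <-> 0 = 0
(ψ && ψ) <-> (φ <-> ψ) = 0 <-> 0 = 5
ψ -> ψ = 0 -> 0 = 5
φ || φ = 1 || 1 = 1
ψ <-> ψ = 0 <-> 0 = 5
(φ || φ) <-> (ψ <-> ψ) = 1 <-> 5 = 1
(ψ -> ψ) -> ((φ || φ) <-> (ψ <-> ψ)) = 5 -> 1 = 1
((ψ && ψ) <-> (φ <-> ψ)) -> ((ψ -> ψ) -> ((φ || φ) <-> (ψ <-> ψ))) = 5 -> 1 = 1
No assignment yields a value below 1, so this is the minimum.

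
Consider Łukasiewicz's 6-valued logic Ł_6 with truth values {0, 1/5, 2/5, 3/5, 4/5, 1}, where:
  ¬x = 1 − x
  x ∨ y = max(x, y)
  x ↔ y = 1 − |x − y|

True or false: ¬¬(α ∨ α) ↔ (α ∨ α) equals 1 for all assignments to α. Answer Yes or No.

α = 0 ↦ 1
α = 1/5 ↦ 1
α = 2/5 ↦ 1
α = 3/5 ↦ 1
α = 4/5 ↦ 1
α = 1 ↦ 1
Every assignment gives a value ≥ 1.

Yes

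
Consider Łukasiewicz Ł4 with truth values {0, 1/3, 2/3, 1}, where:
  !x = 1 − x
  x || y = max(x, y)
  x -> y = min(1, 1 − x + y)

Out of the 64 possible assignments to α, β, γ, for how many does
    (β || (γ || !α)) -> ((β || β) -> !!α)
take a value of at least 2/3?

value 1: 43 assignments (counts)
value 2/3: 9 assignments (counts)
value 1/3: 8 assignments
value 0: 4 assignments
So 52 of the 64 assignments meet the threshold.

52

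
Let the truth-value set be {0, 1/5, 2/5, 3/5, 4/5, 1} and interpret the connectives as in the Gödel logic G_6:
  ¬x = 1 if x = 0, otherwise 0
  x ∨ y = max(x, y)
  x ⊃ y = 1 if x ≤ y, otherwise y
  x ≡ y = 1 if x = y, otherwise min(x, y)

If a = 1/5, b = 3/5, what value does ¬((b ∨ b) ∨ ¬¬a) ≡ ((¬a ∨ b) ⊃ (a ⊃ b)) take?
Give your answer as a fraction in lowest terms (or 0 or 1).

0

b ∨ b = 3/5 ∨ 3/5 = 3/5
¬a = ¬1/5 = 0
¬¬a = ¬0 = 1
(b ∨ b) ∨ ¬¬a = 3/5 ∨ 1 = 1
¬((b ∨ b) ∨ ¬¬a) = ¬1 = 0
¬a = ¬1/5 = 0
¬a ∨ b = 0 ∨ 3/5 = 3/5
a ⊃ b = 1/5 ⊃ 3/5 = 1
(¬a ∨ b) ⊃ (a ⊃ b) = 3/5 ⊃ 1 = 1
¬((b ∨ b) ∨ ¬¬a) ≡ ((¬a ∨ b) ⊃ (a ⊃ b)) = 0 ≡ 1 = 0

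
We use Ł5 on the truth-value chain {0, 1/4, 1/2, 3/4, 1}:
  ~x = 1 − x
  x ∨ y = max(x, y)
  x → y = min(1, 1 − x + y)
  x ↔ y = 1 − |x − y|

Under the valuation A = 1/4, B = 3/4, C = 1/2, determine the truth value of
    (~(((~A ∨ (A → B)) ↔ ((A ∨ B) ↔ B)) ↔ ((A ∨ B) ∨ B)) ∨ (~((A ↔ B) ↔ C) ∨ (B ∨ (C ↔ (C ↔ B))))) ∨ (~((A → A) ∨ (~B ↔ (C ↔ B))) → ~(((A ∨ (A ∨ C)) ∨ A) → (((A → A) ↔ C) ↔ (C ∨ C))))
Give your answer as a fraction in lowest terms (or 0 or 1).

1

~A = ~1/4 = 3/4
A → B = 1/4 → 3/4 = 1
~A ∨ (A → B) = 3/4 ∨ 1 = 1
A ∨ B = 1/4 ∨ 3/4 = 3/4
(A ∨ B) ↔ B = 3/4 ↔ 3/4 = 1
(~A ∨ (A → B)) ↔ ((A ∨ B) ↔ B) = 1 ↔ 1 = 1
A ∨ B = 1/4 ∨ 3/4 = 3/4
(A ∨ B) ∨ B = 3/4 ∨ 3/4 = 3/4
((~A ∨ (A → B)) ↔ ((A ∨ B) ↔ B)) ↔ ((A ∨ B) ∨ B) = 1 ↔ 3/4 = 3/4
~(((~A ∨ (A → B)) ↔ ((A ∨ B) ↔ B)) ↔ ((A ∨ B) ∨ B)) = ~3/4 = 1/4
A ↔ B = 1/4 ↔ 3/4 = 1/2
(A ↔ B) ↔ C = 1/2 ↔ 1/2 = 1
~((A ↔ B) ↔ C) = ~1 = 0
C ↔ B = 1/2 ↔ 3/4 = 3/4
C ↔ (C ↔ B) = 1/2 ↔ 3/4 = 3/4
B ∨ (C ↔ (C ↔ B)) = 3/4 ∨ 3/4 = 3/4
~((A ↔ B) ↔ C) ∨ (B ∨ (C ↔ (C ↔ B))) = 0 ∨ 3/4 = 3/4
~(((~A ∨ (A → B)) ↔ ((A ∨ B) ↔ B)) ↔ ((A ∨ B) ∨ B)) ∨ (~((A ↔ B) ↔ C) ∨ (B ∨ (C ↔ (C ↔ B)))) = 1/4 ∨ 3/4 = 3/4
A → A = 1/4 → 1/4 = 1
~B = ~3/4 = 1/4
C ↔ B = 1/2 ↔ 3/4 = 3/4
~B ↔ (C ↔ B) = 1/4 ↔ 3/4 = 1/2
(A → A) ∨ (~B ↔ (C ↔ B)) = 1 ∨ 1/2 = 1
~((A → A) ∨ (~B ↔ (C ↔ B))) = ~1 = 0
A ∨ C = 1/4 ∨ 1/2 = 1/2
A ∨ (A ∨ C) = 1/4 ∨ 1/2 = 1/2
(A ∨ (A ∨ C)) ∨ A = 1/2 ∨ 1/4 = 1/2
A → A = 1/4 → 1/4 = 1
(A → A) ↔ C = 1 ↔ 1/2 = 1/2
C ∨ C = 1/2 ∨ 1/2 = 1/2
((A → A) ↔ C) ↔ (C ∨ C) = 1/2 ↔ 1/2 = 1
((A ∨ (A ∨ C)) ∨ A) → (((A → A) ↔ C) ↔ (C ∨ C)) = 1/2 → 1 = 1
~(((A ∨ (A ∨ C)) ∨ A) → (((A → A) ↔ C) ↔ (C ∨ C))) = ~1 = 0
~((A → A) ∨ (~B ↔ (C ↔ B))) → ~(((A ∨ (A ∨ C)) ∨ A) → (((A → A) ↔ C) ↔ (C ∨ C))) = 0 → 0 = 1
(~(((~A ∨ (A → B)) ↔ ((A ∨ B) ↔ B)) ↔ ((A ∨ B) ∨ B)) ∨ (~((A ↔ B) ↔ C) ∨ (B ∨ (C ↔ (C ↔ B))))) ∨ (~((A → A) ∨ (~B ↔ (C ↔ B))) → ~(((A ∨ (A ∨ C)) ∨ A) → (((A → A) ↔ C) ↔ (C ∨ C)))) = 3/4 ∨ 1 = 1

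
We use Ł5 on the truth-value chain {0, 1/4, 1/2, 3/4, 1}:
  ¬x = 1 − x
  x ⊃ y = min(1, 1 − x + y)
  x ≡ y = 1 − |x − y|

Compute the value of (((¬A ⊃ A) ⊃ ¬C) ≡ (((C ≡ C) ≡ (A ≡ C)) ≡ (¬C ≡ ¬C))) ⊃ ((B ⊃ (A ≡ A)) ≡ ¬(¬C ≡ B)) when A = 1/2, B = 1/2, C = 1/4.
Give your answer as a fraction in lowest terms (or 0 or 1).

¬A = ¬1/2 = 1/2
¬A ⊃ A = 1/2 ⊃ 1/2 = 1
¬C = ¬1/4 = 3/4
(¬A ⊃ A) ⊃ ¬C = 1 ⊃ 3/4 = 3/4
C ≡ C = 1/4 ≡ 1/4 = 1
A ≡ C = 1/2 ≡ 1/4 = 3/4
(C ≡ C) ≡ (A ≡ C) = 1 ≡ 3/4 = 3/4
¬C = ¬1/4 = 3/4
¬C = ¬1/4 = 3/4
¬C ≡ ¬C = 3/4 ≡ 3/4 = 1
((C ≡ C) ≡ (A ≡ C)) ≡ (¬C ≡ ¬C) = 3/4 ≡ 1 = 3/4
((¬A ⊃ A) ⊃ ¬C) ≡ (((C ≡ C) ≡ (A ≡ C)) ≡ (¬C ≡ ¬C)) = 3/4 ≡ 3/4 = 1
A ≡ A = 1/2 ≡ 1/2 = 1
B ⊃ (A ≡ A) = 1/2 ⊃ 1 = 1
¬C = ¬1/4 = 3/4
¬C ≡ B = 3/4 ≡ 1/2 = 3/4
¬(¬C ≡ B) = ¬3/4 = 1/4
(B ⊃ (A ≡ A)) ≡ ¬(¬C ≡ B) = 1 ≡ 1/4 = 1/4
(((¬A ⊃ A) ⊃ ¬C) ≡ (((C ≡ C) ≡ (A ≡ C)) ≡ (¬C ≡ ¬C))) ⊃ ((B ⊃ (A ≡ A)) ≡ ¬(¬C ≡ B)) = 1 ⊃ 1/4 = 1/4

1/4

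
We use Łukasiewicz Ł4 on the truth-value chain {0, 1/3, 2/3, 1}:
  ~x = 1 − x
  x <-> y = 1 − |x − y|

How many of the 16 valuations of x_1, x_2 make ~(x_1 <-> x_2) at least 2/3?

6

x_1 = 0, x_2 = 0 ↦ 0  <
x_1 = 0, x_2 = 1/3 ↦ 1/3  <
x_1 = 0, x_2 = 2/3 ↦ 2/3  ≥
x_1 = 0, x_2 = 1 ↦ 1  ≥
x_1 = 1/3, x_2 = 0 ↦ 1/3  <
x_1 = 1/3, x_2 = 1/3 ↦ 0  <
x_1 = 1/3, x_2 = 2/3 ↦ 1/3  <
x_1 = 1/3, x_2 = 1 ↦ 2/3  ≥
x_1 = 2/3, x_2 = 0 ↦ 2/3  ≥
x_1 = 2/3, x_2 = 1/3 ↦ 1/3  <
x_1 = 2/3, x_2 = 2/3 ↦ 0  <
x_1 = 2/3, x_2 = 1 ↦ 1/3  <
x_1 = 1, x_2 = 0 ↦ 1  ≥
x_1 = 1, x_2 = 1/3 ↦ 2/3  ≥
x_1 = 1, x_2 = 2/3 ↦ 1/3  <
x_1 = 1, x_2 = 1 ↦ 0  <
So 6 of the 16 assignments meet the threshold.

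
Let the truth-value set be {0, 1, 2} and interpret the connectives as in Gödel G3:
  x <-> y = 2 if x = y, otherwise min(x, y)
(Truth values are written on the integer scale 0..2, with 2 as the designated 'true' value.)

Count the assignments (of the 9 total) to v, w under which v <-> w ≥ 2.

3

v = 0, w = 0 ↦ 2  ≥
v = 0, w = 1 ↦ 0  <
v = 0, w = 2 ↦ 0  <
v = 1, w = 0 ↦ 0  <
v = 1, w = 1 ↦ 2  ≥
v = 1, w = 2 ↦ 1  <
v = 2, w = 0 ↦ 0  <
v = 2, w = 1 ↦ 1  <
v = 2, w = 2 ↦ 2  ≥
So 3 of the 9 assignments meet the threshold.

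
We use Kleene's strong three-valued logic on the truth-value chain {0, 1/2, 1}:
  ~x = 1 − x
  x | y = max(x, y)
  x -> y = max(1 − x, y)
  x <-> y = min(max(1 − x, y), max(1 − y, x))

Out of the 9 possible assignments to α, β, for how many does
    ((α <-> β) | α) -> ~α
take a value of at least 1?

α = 0, β = 0 ↦ 1  ≥
α = 0, β = 1/2 ↦ 1  ≥
α = 0, β = 1 ↦ 1  ≥
α = 1/2, β = 0 ↦ 1/2  <
α = 1/2, β = 1/2 ↦ 1/2  <
α = 1/2, β = 1 ↦ 1/2  <
α = 1, β = 0 ↦ 0  <
α = 1, β = 1/2 ↦ 0  <
α = 1, β = 1 ↦ 0  <
So 3 of the 9 assignments meet the threshold.

3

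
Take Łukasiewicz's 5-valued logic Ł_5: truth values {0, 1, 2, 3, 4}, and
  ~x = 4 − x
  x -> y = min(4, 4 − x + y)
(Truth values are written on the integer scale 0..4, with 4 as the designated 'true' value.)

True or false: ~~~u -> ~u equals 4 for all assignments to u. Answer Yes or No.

u = 0 ↦ 4
u = 1 ↦ 4
u = 2 ↦ 4
u = 3 ↦ 4
u = 4 ↦ 4
Every assignment gives a value ≥ 4.

Yes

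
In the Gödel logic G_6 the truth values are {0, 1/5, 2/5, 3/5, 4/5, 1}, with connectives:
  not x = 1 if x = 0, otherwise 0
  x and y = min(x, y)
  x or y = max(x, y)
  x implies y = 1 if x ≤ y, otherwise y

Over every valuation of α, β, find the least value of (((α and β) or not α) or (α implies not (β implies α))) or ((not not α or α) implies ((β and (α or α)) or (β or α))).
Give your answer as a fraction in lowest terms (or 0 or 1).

1/5

Take α = 1/5, β = 0:
α and β = 1/5 and 0 = 0
not α = not 1/5 = 0
(α and β) or not α = 0 or 0 = 0
β implies α = 0 implies 1/5 = 1
not (β implies α) = not 1 = 0
α implies not (β implies α) = 1/5 implies 0 = 0
((α and β) or not α) or (α implies not (β implies α)) = 0 or 0 = 0
not α = not 1/5 = 0
not not α = not 0 = 1
not not α or α = 1 or 1/5 = 1
α or α = 1/5 or 1/5 = 1/5
β and (α or α) = 0 and 1/5 = 0
β or α = 0 or 1/5 = 1/5
(β and (α or α)) or (β or α) = 0 or 1/5 = 1/5
(not not α or α) implies ((β and (α or α)) or (β or α)) = 1 implies 1/5 = 1/5
(((α and β) or not α) or (α implies not (β implies α))) or ((not not α or α) implies ((β and (α or α)) or (β or α))) = 0 or 1/5 = 1/5
No assignment yields a value below 1/5, so this is the minimum.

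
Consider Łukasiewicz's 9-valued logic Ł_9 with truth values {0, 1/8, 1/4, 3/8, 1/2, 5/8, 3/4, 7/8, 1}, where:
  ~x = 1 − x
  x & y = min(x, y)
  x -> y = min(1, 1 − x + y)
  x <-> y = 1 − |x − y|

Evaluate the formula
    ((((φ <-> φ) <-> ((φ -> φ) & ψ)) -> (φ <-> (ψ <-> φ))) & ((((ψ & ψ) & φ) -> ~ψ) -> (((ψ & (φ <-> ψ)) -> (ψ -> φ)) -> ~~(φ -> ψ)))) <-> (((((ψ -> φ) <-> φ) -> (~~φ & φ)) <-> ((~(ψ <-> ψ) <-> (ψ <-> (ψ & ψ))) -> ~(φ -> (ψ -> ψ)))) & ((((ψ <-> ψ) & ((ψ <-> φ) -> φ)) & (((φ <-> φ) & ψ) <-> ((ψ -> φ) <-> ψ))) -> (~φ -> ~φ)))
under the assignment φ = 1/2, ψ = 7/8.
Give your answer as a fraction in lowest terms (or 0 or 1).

φ <-> φ = 1/2 <-> 1/2 = 1
φ -> φ = 1/2 -> 1/2 = 1
(φ -> φ) & ψ = 1 & 7/8 = 7/8
(φ <-> φ) <-> ((φ -> φ) & ψ) = 1 <-> 7/8 = 7/8
ψ <-> φ = 7/8 <-> 1/2 = 5/8
φ <-> (ψ <-> φ) = 1/2 <-> 5/8 = 7/8
((φ <-> φ) <-> ((φ -> φ) & ψ)) -> (φ <-> (ψ <-> φ)) = 7/8 -> 7/8 = 1
ψ & ψ = 7/8 & 7/8 = 7/8
(ψ & ψ) & φ = 7/8 & 1/2 = 1/2
~ψ = ~7/8 = 1/8
((ψ & ψ) & φ) -> ~ψ = 1/2 -> 1/8 = 5/8
φ <-> ψ = 1/2 <-> 7/8 = 5/8
ψ & (φ <-> ψ) = 7/8 & 5/8 = 5/8
ψ -> φ = 7/8 -> 1/2 = 5/8
(ψ & (φ <-> ψ)) -> (ψ -> φ) = 5/8 -> 5/8 = 1
φ -> ψ = 1/2 -> 7/8 = 1
~(φ -> ψ) = ~1 = 0
~~(φ -> ψ) = ~0 = 1
((ψ & (φ <-> ψ)) -> (ψ -> φ)) -> ~~(φ -> ψ) = 1 -> 1 = 1
(((ψ & ψ) & φ) -> ~ψ) -> (((ψ & (φ <-> ψ)) -> (ψ -> φ)) -> ~~(φ -> ψ)) = 5/8 -> 1 = 1
(((φ <-> φ) <-> ((φ -> φ) & ψ)) -> (φ <-> (ψ <-> φ))) & ((((ψ & ψ) & φ) -> ~ψ) -> (((ψ & (φ <-> ψ)) -> (ψ -> φ)) -> ~~(φ -> ψ))) = 1 & 1 = 1
ψ -> φ = 7/8 -> 1/2 = 5/8
(ψ -> φ) <-> φ = 5/8 <-> 1/2 = 7/8
~φ = ~1/2 = 1/2
~~φ = ~1/2 = 1/2
~~φ & φ = 1/2 & 1/2 = 1/2
((ψ -> φ) <-> φ) -> (~~φ & φ) = 7/8 -> 1/2 = 5/8
ψ <-> ψ = 7/8 <-> 7/8 = 1
~(ψ <-> ψ) = ~1 = 0
ψ & ψ = 7/8 & 7/8 = 7/8
ψ <-> (ψ & ψ) = 7/8 <-> 7/8 = 1
~(ψ <-> ψ) <-> (ψ <-> (ψ & ψ)) = 0 <-> 1 = 0
ψ -> ψ = 7/8 -> 7/8 = 1
φ -> (ψ -> ψ) = 1/2 -> 1 = 1
~(φ -> (ψ -> ψ)) = ~1 = 0
(~(ψ <-> ψ) <-> (ψ <-> (ψ & ψ))) -> ~(φ -> (ψ -> ψ)) = 0 -> 0 = 1
(((ψ -> φ) <-> φ) -> (~~φ & φ)) <-> ((~(ψ <-> ψ) <-> (ψ <-> (ψ & ψ))) -> ~(φ -> (ψ -> ψ))) = 5/8 <-> 1 = 5/8
ψ <-> ψ = 7/8 <-> 7/8 = 1
ψ <-> φ = 7/8 <-> 1/2 = 5/8
(ψ <-> φ) -> φ = 5/8 -> 1/2 = 7/8
(ψ <-> ψ) & ((ψ <-> φ) -> φ) = 1 & 7/8 = 7/8
φ <-> φ = 1/2 <-> 1/2 = 1
(φ <-> φ) & ψ = 1 & 7/8 = 7/8
ψ -> φ = 7/8 -> 1/2 = 5/8
(ψ -> φ) <-> ψ = 5/8 <-> 7/8 = 3/4
((φ <-> φ) & ψ) <-> ((ψ -> φ) <-> ψ) = 7/8 <-> 3/4 = 7/8
((ψ <-> ψ) & ((ψ <-> φ) -> φ)) & (((φ <-> φ) & ψ) <-> ((ψ -> φ) <-> ψ)) = 7/8 & 7/8 = 7/8
~φ = ~1/2 = 1/2
~φ = ~1/2 = 1/2
~φ -> ~φ = 1/2 -> 1/2 = 1
(((ψ <-> ψ) & ((ψ <-> φ) -> φ)) & (((φ <-> φ) & ψ) <-> ((ψ -> φ) <-> ψ))) -> (~φ -> ~φ) = 7/8 -> 1 = 1
((((ψ -> φ) <-> φ) -> (~~φ & φ)) <-> ((~(ψ <-> ψ) <-> (ψ <-> (ψ & ψ))) -> ~(φ -> (ψ -> ψ)))) & ((((ψ <-> ψ) & ((ψ <-> φ) -> φ)) & (((φ <-> φ) & ψ) <-> ((ψ -> φ) <-> ψ))) -> (~φ -> ~φ)) = 5/8 & 1 = 5/8
((((φ <-> φ) <-> ((φ -> φ) & ψ)) -> (φ <-> (ψ <-> φ))) & ((((ψ & ψ) & φ) -> ~ψ) -> (((ψ & (φ <-> ψ)) -> (ψ -> φ)) -> ~~(φ -> ψ)))) <-> (((((ψ -> φ) <-> φ) -> (~~φ & φ)) <-> ((~(ψ <-> ψ) <-> (ψ <-> (ψ & ψ))) -> ~(φ -> (ψ -> ψ)))) & ((((ψ <-> ψ) & ((ψ <-> φ) -> φ)) & (((φ <-> φ) & ψ) <-> ((ψ -> φ) <-> ψ))) -> (~φ -> ~φ))) = 1 <-> 5/8 = 5/8

5/8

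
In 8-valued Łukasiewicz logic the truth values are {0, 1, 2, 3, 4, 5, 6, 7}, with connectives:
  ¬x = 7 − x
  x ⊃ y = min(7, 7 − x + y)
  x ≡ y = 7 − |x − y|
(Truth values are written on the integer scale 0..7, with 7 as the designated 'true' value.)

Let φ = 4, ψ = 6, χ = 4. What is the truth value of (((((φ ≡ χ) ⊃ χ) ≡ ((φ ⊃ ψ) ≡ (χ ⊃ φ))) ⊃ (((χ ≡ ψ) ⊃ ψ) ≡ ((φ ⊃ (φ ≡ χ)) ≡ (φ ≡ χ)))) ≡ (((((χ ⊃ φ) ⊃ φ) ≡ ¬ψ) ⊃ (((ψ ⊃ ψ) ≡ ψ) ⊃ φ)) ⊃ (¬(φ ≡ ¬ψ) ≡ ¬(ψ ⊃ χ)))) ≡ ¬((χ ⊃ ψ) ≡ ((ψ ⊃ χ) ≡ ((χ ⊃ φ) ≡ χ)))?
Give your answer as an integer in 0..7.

2

φ ≡ χ = 4 ≡ 4 = 7
(φ ≡ χ) ⊃ χ = 7 ⊃ 4 = 4
φ ⊃ ψ = 4 ⊃ 6 = 7
χ ⊃ φ = 4 ⊃ 4 = 7
(φ ⊃ ψ) ≡ (χ ⊃ φ) = 7 ≡ 7 = 7
((φ ≡ χ) ⊃ χ) ≡ ((φ ⊃ ψ) ≡ (χ ⊃ φ)) = 4 ≡ 7 = 4
χ ≡ ψ = 4 ≡ 6 = 5
(χ ≡ ψ) ⊃ ψ = 5 ⊃ 6 = 7
φ ≡ χ = 4 ≡ 4 = 7
φ ⊃ (φ ≡ χ) = 4 ⊃ 7 = 7
φ ≡ χ = 4 ≡ 4 = 7
(φ ⊃ (φ ≡ χ)) ≡ (φ ≡ χ) = 7 ≡ 7 = 7
((χ ≡ ψ) ⊃ ψ) ≡ ((φ ⊃ (φ ≡ χ)) ≡ (φ ≡ χ)) = 7 ≡ 7 = 7
(((φ ≡ χ) ⊃ χ) ≡ ((φ ⊃ ψ) ≡ (χ ⊃ φ))) ⊃ (((χ ≡ ψ) ⊃ ψ) ≡ ((φ ⊃ (φ ≡ χ)) ≡ (φ ≡ χ))) = 4 ⊃ 7 = 7
χ ⊃ φ = 4 ⊃ 4 = 7
(χ ⊃ φ) ⊃ φ = 7 ⊃ 4 = 4
¬ψ = ¬6 = 1
((χ ⊃ φ) ⊃ φ) ≡ ¬ψ = 4 ≡ 1 = 4
ψ ⊃ ψ = 6 ⊃ 6 = 7
(ψ ⊃ ψ) ≡ ψ = 7 ≡ 6 = 6
((ψ ⊃ ψ) ≡ ψ) ⊃ φ = 6 ⊃ 4 = 5
(((χ ⊃ φ) ⊃ φ) ≡ ¬ψ) ⊃ (((ψ ⊃ ψ) ≡ ψ) ⊃ φ) = 4 ⊃ 5 = 7
¬ψ = ¬6 = 1
φ ≡ ¬ψ = 4 ≡ 1 = 4
¬(φ ≡ ¬ψ) = ¬4 = 3
ψ ⊃ χ = 6 ⊃ 4 = 5
¬(ψ ⊃ χ) = ¬5 = 2
¬(φ ≡ ¬ψ) ≡ ¬(ψ ⊃ χ) = 3 ≡ 2 = 6
((((χ ⊃ φ) ⊃ φ) ≡ ¬ψ) ⊃ (((ψ ⊃ ψ) ≡ ψ) ⊃ φ)) ⊃ (¬(φ ≡ ¬ψ) ≡ ¬(ψ ⊃ χ)) = 7 ⊃ 6 = 6
((((φ ≡ χ) ⊃ χ) ≡ ((φ ⊃ ψ) ≡ (χ ⊃ φ))) ⊃ (((χ ≡ ψ) ⊃ ψ) ≡ ((φ ⊃ (φ ≡ χ)) ≡ (φ ≡ χ)))) ≡ (((((χ ⊃ φ) ⊃ φ) ≡ ¬ψ) ⊃ (((ψ ⊃ ψ) ≡ ψ) ⊃ φ)) ⊃ (¬(φ ≡ ¬ψ) ≡ ¬(ψ ⊃ χ))) = 7 ≡ 6 = 6
χ ⊃ ψ = 4 ⊃ 6 = 7
ψ ⊃ χ = 6 ⊃ 4 = 5
χ ⊃ φ = 4 ⊃ 4 = 7
(χ ⊃ φ) ≡ χ = 7 ≡ 4 = 4
(ψ ⊃ χ) ≡ ((χ ⊃ φ) ≡ χ) = 5 ≡ 4 = 6
(χ ⊃ ψ) ≡ ((ψ ⊃ χ) ≡ ((χ ⊃ φ) ≡ χ)) = 7 ≡ 6 = 6
¬((χ ⊃ ψ) ≡ ((ψ ⊃ χ) ≡ ((χ ⊃ φ) ≡ χ))) = ¬6 = 1
(((((φ ≡ χ) ⊃ χ) ≡ ((φ ⊃ ψ) ≡ (χ ⊃ φ))) ⊃ (((χ ≡ ψ) ⊃ ψ) ≡ ((φ ⊃ (φ ≡ χ)) ≡ (φ ≡ χ)))) ≡ (((((χ ⊃ φ) ⊃ φ) ≡ ¬ψ) ⊃ (((ψ ⊃ ψ) ≡ ψ) ⊃ φ)) ⊃ (¬(φ ≡ ¬ψ) ≡ ¬(ψ ⊃ χ)))) ≡ ¬((χ ⊃ ψ) ≡ ((ψ ⊃ χ) ≡ ((χ ⊃ φ) ≡ χ))) = 6 ≡ 1 = 2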